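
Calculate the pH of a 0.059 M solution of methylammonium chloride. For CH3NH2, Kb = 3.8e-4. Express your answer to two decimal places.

pH = 5.90

CH3NH3+ is the conjugate acid of the weak base CH3NH2.
Ka = Kw/Kb = 1.0×10^-14 / 3.8 × 10^-4 = 2.63 × 10^-11
Ka = [H+]²/(0.059 − [H+]) = 2.63 × 10^-11
Neglecting [H+] in the denominator: [H+] = √(2.63 × 10^-11 × 0.059) = 1.25 × 10^-6 M
pH = −log[H+] = −log(1.25 × 10^-6) = 5.90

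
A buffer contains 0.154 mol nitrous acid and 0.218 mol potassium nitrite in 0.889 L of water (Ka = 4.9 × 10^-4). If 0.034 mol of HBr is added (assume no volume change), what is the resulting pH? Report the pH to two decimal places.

pH = 3.30

Added H+ converts NO2- to HNO2: HNO2 → 0.188 mol, NO2- → 0.184 mol.
pKa = −log(4.9 × 10^-4) = 3.310
pH = pKa + log([A⁻]/[HA]) = 3.310 + log(0.184/0.188) = 3.310 -0.009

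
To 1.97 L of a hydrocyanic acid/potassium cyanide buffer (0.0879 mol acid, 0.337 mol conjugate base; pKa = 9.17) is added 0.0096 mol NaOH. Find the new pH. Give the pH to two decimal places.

OH- converts HCN to CN-: HCN → 0.0783 mol, CN- → 0.347 mol.
pH = pKa + log(n_CN-/n_HCN) = 9.17 + log(0.347/0.0783) = 9.17 + (+0.647)

pH = 9.82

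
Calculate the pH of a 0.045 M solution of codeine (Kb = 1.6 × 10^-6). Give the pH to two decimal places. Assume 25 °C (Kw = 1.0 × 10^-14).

pH = 10.43

C18H21NO3 + H2O ⇌ C18H22NO3+ + OH-
From the ICE table, Kb = [OH-]²/(0.045 − [OH-]) = 1.6 × 10^-6.
Since Kb ≪ C₀, [OH-] ≈ √(Kb·C₀) = 2.68 × 10^-4 M.
pOH = −log(2.68 × 10^-4) = 3.57; pH = 14.00 − 3.57 = 10.43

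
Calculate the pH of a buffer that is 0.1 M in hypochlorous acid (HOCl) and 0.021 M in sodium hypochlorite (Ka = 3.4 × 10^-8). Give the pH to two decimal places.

pKa = −log(3.4 × 10^-8) = 7.469
Henderson–Hasselbalch: pH = pKa + log([OCl-]/[HOCl]) = 7.469 + log(0.021/0.1)
pH = 7.469 + (-0.678) = 6.79

pH = 6.79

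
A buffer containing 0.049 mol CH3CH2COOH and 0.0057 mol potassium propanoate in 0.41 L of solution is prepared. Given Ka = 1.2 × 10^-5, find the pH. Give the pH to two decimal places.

pH = 3.99

pKa = −log(1.2 × 10^-5) = 4.921
pH = pKa + log([A⁻]/[HA]) = 4.921 + log(0.0057/0.049)
pH = 4.921 + (-0.934) = 3.99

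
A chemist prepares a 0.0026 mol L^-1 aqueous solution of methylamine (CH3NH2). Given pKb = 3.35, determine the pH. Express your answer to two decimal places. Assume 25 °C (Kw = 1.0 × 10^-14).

CH3NH2 + H2O ⇌ CH3NH3+ + OH-
Kb = 10^(−3.35) = 4.47 × 10^-4
Kb = [OH-]²/(0.0026 − [OH-]) = 4.47 × 10^-4
[OH-] is not negligible relative to C₀; solve [OH-]² + 0.000447·[OH-] − 1.16e-06 = 0.
[OH-] = [−0.000447 + √(0.000447² + 4.65e-06)]/2 = 8.77 × 10^-4 M
pOH = −log(8.77 × 10^-4) = 3.06; pH = 14.00 − 3.06 = 10.94

pH = 10.94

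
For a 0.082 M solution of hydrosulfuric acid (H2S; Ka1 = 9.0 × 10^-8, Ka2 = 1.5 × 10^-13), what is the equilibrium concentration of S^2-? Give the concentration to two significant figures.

1.5 × 10^-13 M

First ionization gives [H+] ≈ [HS-] = 8.59 × 10^-5 M.
Second step: Ka2 = [H+][S^2-]/[HS-] ≈ [S^2-] (since [H+] ≈ [HS-]).
So [S^2-] ≈ Ka2.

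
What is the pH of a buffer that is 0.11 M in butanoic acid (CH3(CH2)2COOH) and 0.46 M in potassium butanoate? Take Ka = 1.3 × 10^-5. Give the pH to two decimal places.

pKa = −log(1.3 × 10^-5) = 4.886
Henderson–Hasselbalch: pH = pKa + log([CH3(CH2)2COO-]/[CH3(CH2)2COOH]) = 4.886 + log(0.46/0.11)
pH = 4.886 + (+0.621) = 5.51

pH = 5.51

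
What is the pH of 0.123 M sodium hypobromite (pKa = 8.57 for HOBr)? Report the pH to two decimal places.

OBr- is the conjugate base of the weak acid HOBr.
Ka = 10^(−8.57) = 2.69 × 10^-9
Kb = Kw/Ka = 1.0×10^-14 / 2.69 × 10^-9 = 3.72 × 10^-6
Kb = x²/(0.123 − x) = 3.72 × 10^-6
Assume x ≪ 0.123: x ≈ √(3.72 × 10^-6 × 0.123) = 6.76 × 10^-4 M
(x/C₀ = 0.55% < 5%, so the approximation holds.)
pOH = −log(6.76 × 10^-4) = 3.17; pH = 14.00 − 3.17 = 10.83

pH = 10.83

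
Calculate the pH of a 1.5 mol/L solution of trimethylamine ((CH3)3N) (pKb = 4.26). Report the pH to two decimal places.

(CH3)3N + H2O ⇌ (CH3)3NH+ + OH-
Kb = 10^(−4.26) = 5.50 × 10^-5
Let x = [OH-] at equilibrium. Kb = x²/(1.5 − x).
Since Kb ≪ C₀, x ≈ √(Kb·C₀) = 9.08 × 10^-3 M.
pOH = 2.04, so pH = 14.00 − pOH = 11.96

pH = 11.96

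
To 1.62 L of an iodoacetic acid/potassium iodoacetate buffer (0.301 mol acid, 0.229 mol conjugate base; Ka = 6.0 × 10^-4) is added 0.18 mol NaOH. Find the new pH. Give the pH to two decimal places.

After neutralization: n(ICH2COOH) = 0.121 mol, n(ICH2COO-) = 0.409 mol.
pKa = −log(6.0 × 10^-4) = 3.222
pH = pKa + log([A⁻]/[HA]) = 3.222 + log(0.409/0.121) = 3.222 +0.529

pH = 3.75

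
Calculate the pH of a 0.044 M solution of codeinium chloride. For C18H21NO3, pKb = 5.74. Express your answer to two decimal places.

C18H22NO3+ is the conjugate acid of the weak base C18H21NO3.
Kb = 10^(−5.74) = 1.82 × 10^-6
Ka = Kw/Kb = 1.0×10^-14 / 1.82 × 10^-6 = 5.49 × 10^-9
From the ICE table, Ka = [H+]²/(0.044 − [H+]) = 5.49 × 10^-9.
Neglecting [H+] in the denominator: [H+] = √(5.49 × 10^-9 × 0.044) = 1.55 × 10^-5 M
pH = −log[H+] = −log(1.55 × 10^-5) = 4.81

pH = 4.81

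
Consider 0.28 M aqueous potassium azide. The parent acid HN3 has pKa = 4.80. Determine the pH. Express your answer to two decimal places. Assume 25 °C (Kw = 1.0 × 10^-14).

N3- is the conjugate base of the weak acid HN3.
Ka = 10^(−4.80) = 1.58 × 10^-5
Kb = Kw/Ka = 1.0×10^-14 / 1.58 × 10^-5 = 6.33 × 10^-10
From the ICE table, Kb = x²/(0.28 − x) = 6.33 × 10^-10.
Neglecting x in the denominator: x = √(6.33 × 10^-10 × 0.28) = 1.33 × 10^-5 M
Check: 0.0048% ionized — well under 5%, approximation valid.
pOH = 4.88, so pH = 14.00 − pOH = 9.12

pH = 9.12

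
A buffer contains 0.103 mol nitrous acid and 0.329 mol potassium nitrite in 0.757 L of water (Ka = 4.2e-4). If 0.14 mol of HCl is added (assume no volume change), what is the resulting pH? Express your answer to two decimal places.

After neutralization: n(HNO2) = 0.243 mol, n(NO2-) = 0.189 mol.
pKa = −log(4.2 × 10^-4) = 3.377
pH = pKa + log([A⁻]/[HA]) = 3.377 + log(0.189/0.243) = 3.377 -0.109

pH = 3.27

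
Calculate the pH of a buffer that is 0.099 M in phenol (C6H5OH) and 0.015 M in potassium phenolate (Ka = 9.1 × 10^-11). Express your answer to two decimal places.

pKa = −log(9.1 × 10^-11) = 10.041
Using pH = pKa + log([base]/[acid]) with [base]/[acid] = 0.015/0.099:
pH = 10.041 + (-0.820) = 9.22

pH = 9.22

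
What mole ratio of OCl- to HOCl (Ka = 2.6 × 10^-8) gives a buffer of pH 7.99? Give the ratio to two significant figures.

pKa = -log(2.6 × 10^-8) = 7.585
pH = pKa + log(r) ⇒ log(r) = 7.99 − 7.585 = +0.405
r = [OCl-]/[HOCl] = 10^(+0.405) = 2.54

ratio = 2.5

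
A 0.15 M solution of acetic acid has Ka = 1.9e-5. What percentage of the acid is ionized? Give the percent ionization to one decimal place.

CH3COOH ⇌ CH3COO- + H+; let x = [H+] at equilibrium.
x ≈ √(Ka·C₀) = √(1.9 × 10^-5 × 0.15) = 1.69 × 10^-3 M
% ionization = x/C₀ × 100% = 1.69 × 10^-3/0.15 × 100% = 1.1%

1.1%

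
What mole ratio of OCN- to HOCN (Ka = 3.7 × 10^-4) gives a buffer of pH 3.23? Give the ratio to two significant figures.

ratio = 0.63

pKa = -log(3.7 × 10^-4) = 3.432
pH = pKa + log(r) ⇒ log(r) = 3.23 − 3.432 = -0.202
r = [OCN-]/[HOCN] = 10^(-0.202) = 0.628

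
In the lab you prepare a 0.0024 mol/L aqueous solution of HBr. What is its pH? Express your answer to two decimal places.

HBr is a strong acid and dissociates completely, so [H+] = 0.0024 M.
pH = -log(0.0024) = 2.62

pH = 2.62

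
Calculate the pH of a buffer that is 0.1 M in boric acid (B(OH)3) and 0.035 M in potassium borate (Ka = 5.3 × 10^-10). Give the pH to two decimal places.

pKa = −log(5.3 × 10^-10) = 9.276
Henderson–Hasselbalch: pH = pKa + log([B(OH)4-]/[B(OH)3]) = 9.276 + log(0.035/0.1)
pH = 9.276 + (-0.456) = 8.82

pH = 8.82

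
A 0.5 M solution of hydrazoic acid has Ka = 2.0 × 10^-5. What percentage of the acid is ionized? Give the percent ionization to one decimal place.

0.6%

HN3 ⇌ N3- + H+; let x = [H+] at equilibrium.
x ≈ √(Ka·C₀) = √(2.0 × 10^-5 × 0.5) = 3.16 × 10^-3 M
Fraction ionized = 3.16 × 10^-3 / 0.5 = 0.0063 → 0.6%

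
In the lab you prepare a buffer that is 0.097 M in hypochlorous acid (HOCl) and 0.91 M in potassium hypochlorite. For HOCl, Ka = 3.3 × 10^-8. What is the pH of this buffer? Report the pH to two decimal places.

pKa = −log(3.3 × 10^-8) = 7.481
pH = pKa + log([A⁻]/[HA]) = 7.481 + log(0.91/0.097)
pH = 7.481 + (+0.972) = 8.45

pH = 8.45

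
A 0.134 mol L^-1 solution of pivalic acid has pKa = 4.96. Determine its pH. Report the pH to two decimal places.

pH = 2.92

(CH3)3CCOOH ⇌ (CH3)3CCOO- + H+
Ka = 10^(−4.96) = 1.10 × 10^-5
From the ICE table, Ka = [H+]²/(0.134 − [H+]) = 1.10 × 10^-5.
Since Ka ≪ C₀, [H+] ≈ √(Ka·C₀) = 1.21 × 10^-3 M.
Check: 0.91% ionized — well under 5%, approximation valid.
pH = −log[H+] = −log(1.21 × 10^-3) = 2.92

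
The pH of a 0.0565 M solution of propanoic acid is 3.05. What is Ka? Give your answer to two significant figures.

Ka = 1.4 × 10^-5

[H+] = 10^(-3.05) = 8.91 × 10^-4 M
At equilibrium [HA] = 0.0565 − 8.91 × 10^-4 = 5.56 × 10^-2 M
Ka = [H+][A-]/[HA] = (8.91 × 10^-4)² / 5.56 × 10^-2 = 1.4 × 10^-5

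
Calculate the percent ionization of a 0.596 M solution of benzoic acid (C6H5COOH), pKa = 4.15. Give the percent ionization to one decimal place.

C6H5COOH ⇌ C6H5COO- + H+; let x = [H+] at equilibrium.
Ka = 10^(−4.15) = 7.08 × 10^-5
x ≈ √(Ka·C₀) = √(7.08 × 10^-5 × 0.596) = 6.50 × 10^-3 M
Fraction ionized = 6.50 × 10^-3 / 0.596 = 0.0109 → 1.1%

1.1%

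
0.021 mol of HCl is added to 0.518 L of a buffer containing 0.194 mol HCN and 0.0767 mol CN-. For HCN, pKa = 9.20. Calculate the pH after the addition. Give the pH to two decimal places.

Added H+ converts CN- to HCN: HCN → 0.215 mol, CN- → 0.0557 mol.
pH = pKa + log(n_CN-/n_HCN) = 9.20 + log(0.0557/0.215) = 9.20 + (-0.587)

pH = 8.61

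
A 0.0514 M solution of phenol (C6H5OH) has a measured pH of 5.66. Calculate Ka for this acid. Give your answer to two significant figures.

Ka = 9.3 × 10^-11

[H+] = 10^(-5.66) = 2.19 × 10^-6 M
At equilibrium [HA] = 0.0514 − 2.19 × 10^-6 = 5.14 × 10^-2 M
Ka = [H+][A-]/[HA] = (2.19 × 10^-6)² / 5.14 × 10^-2 = 9.3 × 10^-11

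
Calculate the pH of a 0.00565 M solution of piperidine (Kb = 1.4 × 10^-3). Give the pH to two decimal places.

C5H10NH + H2O ⇌ C5H10NH2+ + OH-
Kb = [OH-]²/(0.00565 − [OH-]) = 1.4 × 10^-3
[OH-] is not negligible relative to C₀; solve [OH-]² + 0.0014·[OH-] − 7.91e-06 = 0.
[OH-] = (−Kb + √(Kb² + 4·Kb·C₀))/2 = 2.20 × 10^-3 M
pOH = −log(2.20 × 10^-3) = 2.66; pH = 14.00 − 2.66 = 11.34

pH = 11.34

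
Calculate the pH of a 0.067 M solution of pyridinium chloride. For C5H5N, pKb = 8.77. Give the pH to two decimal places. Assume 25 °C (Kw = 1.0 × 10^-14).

C5H5NH+ is the conjugate acid of the weak base C5H5N.
Kb = 10^(−8.77) = 1.70 × 10^-9
Ka = Kw/Kb = 1.0×10^-14 / 1.70 × 10^-9 = 5.88 × 10^-6
Let x = [H+] at equilibrium. Ka = x²/(0.067 − x).
Neglecting x in the denominator: x = √(5.88 × 10^-6 × 0.067) = 6.28 × 10^-4 M
(x/C₀ = 0.94% < 5%, so the approximation holds.)
pH = −log[H+] = −log(6.28 × 10^-4) = 3.20

pH = 3.20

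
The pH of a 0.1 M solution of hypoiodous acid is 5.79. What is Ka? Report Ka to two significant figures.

Ka = 2.6 × 10^-11

[H+] = 10^(-5.79) = 1.62 × 10^-6 M
At equilibrium [HA] = 0.1 − 1.62 × 10^-6 = 1.00 × 10^-1 M
Ka = [H+][A-]/[HA] = (1.62 × 10^-6)² / 1.00 × 10^-1 = 2.6 × 10^-11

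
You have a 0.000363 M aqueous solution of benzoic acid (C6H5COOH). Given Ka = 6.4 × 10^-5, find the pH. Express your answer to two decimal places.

C6H5COOH ⇌ C6H5COO- + H+
From the ICE table, Ka = [H+]²/(0.000363 − [H+]) = 6.4 × 10^-5.
The 5% rule fails; solving [H+]² + Ka·[H+] − Ka·C₀ = 0 exactly:
[H+] = (−Ka + √(Ka² + 4·Ka·C₀))/2 = 1.24 × 10^-4 M
pH = −log[H+] = −log(1.24 × 10^-4) = 3.91

pH = 3.91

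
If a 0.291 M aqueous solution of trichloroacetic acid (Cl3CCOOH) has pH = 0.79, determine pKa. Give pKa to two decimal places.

[H+] = 10^(-0.79) = 1.62 × 10^-1 M
At equilibrium [HA] = 0.291 − 1.62 × 10^-1 = 1.29 × 10^-1 M
Ka = [H+][A-]/[HA] = (1.62 × 10^-1)² / 1.29 × 10^-1 = 2.03 × 10^-1
pKa = -log(2.03 × 10^-1) = 0.69

pKa = 0.69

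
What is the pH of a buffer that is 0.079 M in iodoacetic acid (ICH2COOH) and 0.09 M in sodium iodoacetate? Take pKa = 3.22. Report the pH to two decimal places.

pH = 3.28

Henderson–Hasselbalch: pH = pKa + log([ICH2COO-]/[ICH2COOH]) = 3.22 + log(0.09/0.079)
pH = 3.22 + (+0.057) = 3.28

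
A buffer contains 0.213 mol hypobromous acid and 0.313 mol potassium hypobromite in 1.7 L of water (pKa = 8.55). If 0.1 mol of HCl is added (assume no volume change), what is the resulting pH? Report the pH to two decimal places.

After neutralization: n(HOBr) = 0.313 mol, n(OBr-) = 0.213 mol.
pH = pKa + log(n_OBr-/n_HOBr) = 8.55 + log(0.213/0.313) = 8.55 + (-0.167)

pH = 8.38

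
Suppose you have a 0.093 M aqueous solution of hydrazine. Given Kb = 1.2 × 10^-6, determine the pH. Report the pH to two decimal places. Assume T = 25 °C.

N2H4 + H2O ⇌ N2H5+ + OH-
Kb = x²/(0.093 − x) = 1.2 × 10^-6
Assume x ≪ 0.093: x ≈ √(1.2 × 10^-6 × 0.093) = 3.34 × 10^-4 M
(x/C₀ = 0.36% < 5%, so the approximation holds.)
pOH = −log(3.34 × 10^-4) = 3.48; pH = 14.00 − 3.48 = 10.52

pH = 10.52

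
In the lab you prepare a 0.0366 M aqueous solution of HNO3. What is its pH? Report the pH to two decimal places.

pH = 1.44

HNO3 is a strong acid and dissociates completely, so [H+] = 0.0366 M.
pH = -log(0.0366) = 1.44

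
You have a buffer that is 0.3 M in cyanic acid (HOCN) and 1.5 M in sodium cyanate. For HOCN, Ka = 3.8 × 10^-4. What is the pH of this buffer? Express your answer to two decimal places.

pKa = −log(3.8 × 10^-4) = 3.420
Using pH = pKa + log([base]/[acid]) with [base]/[acid] = 1.5/0.3:
pH = 3.420 + (+0.699) = 4.12

pH = 4.12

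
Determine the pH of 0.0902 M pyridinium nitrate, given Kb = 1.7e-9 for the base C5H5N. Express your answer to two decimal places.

pH = 3.14

C5H5NH+ is the conjugate acid of the weak base C5H5N.
Ka = Kw/Kb = 1.0×10^-14 / 1.7 × 10^-9 = 5.88 × 10^-6
From the ICE table, Ka = [H+]²/(0.0902 − [H+]) = 5.88 × 10^-6.
Neglecting [H+] in the denominator: [H+] = √(5.88 × 10^-6 × 0.0902) = 7.28 × 10^-4 M
([H+]/C₀ = 0.81% < 5%, so the approximation holds.)
pH = −log[H+] = −log(7.28 × 10^-4) = 3.14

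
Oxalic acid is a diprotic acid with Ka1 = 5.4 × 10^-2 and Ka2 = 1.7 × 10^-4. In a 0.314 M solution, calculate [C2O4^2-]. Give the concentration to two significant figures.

First ionization gives [H+] ≈ [HC2O4-] = 1.06 × 10^-1 M.
Second step: Ka2 = [H+][C2O4^2-]/[HC2O4-] ≈ [C2O4^2-] (since [H+] ≈ [HC2O4-]).
So [C2O4^2-] ≈ Ka2.

1.7 × 10^-4 M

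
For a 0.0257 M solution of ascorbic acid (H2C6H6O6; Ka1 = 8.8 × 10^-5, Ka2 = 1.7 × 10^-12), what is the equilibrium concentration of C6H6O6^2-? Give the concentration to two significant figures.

First ionization gives [H+] ≈ [HC6H6O6-] = 1.46 × 10^-3 M.
Second step: Ka2 = [H+][C6H6O6^2-]/[HC6H6O6-] ≈ [C6H6O6^2-] (since [H+] ≈ [HC6H6O6-]).
So [C6H6O6^2-] ≈ Ka2.

1.7 × 10^-12 M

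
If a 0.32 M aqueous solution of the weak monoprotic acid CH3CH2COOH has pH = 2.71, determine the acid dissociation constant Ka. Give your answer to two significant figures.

[H+] = 10^(-2.71) = 1.95 × 10^-3 M
At equilibrium [HA] = 0.32 − 1.95 × 10^-3 = 3.18 × 10^-1 M
Ka = [H+][A-]/[HA] = (1.95 × 10^-3)² / 3.18 × 10^-1 = 1.2 × 10^-5

Ka = 1.2 × 10^-5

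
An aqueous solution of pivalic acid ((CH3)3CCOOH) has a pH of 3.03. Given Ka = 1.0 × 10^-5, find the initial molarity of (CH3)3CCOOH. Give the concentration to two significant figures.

C₀ = 8.8 × 10^-2 M

[H+] = 10^(-3.03) = 9.33 × 10^-4 M = x
Ka = x²/(C₀ − x) ⇒ C₀ = x + x²/Ka
C₀ = 9.33 × 10^-4 + (9.33 × 10^-4)²/(1.0 × 10^-5) = 8.80 × 10^-2 M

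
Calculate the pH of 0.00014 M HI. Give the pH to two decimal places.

HI is a strong acid and dissociates completely, so [H+] = 0.00014 M.
pH = -log(0.00014) = 3.85

pH = 3.85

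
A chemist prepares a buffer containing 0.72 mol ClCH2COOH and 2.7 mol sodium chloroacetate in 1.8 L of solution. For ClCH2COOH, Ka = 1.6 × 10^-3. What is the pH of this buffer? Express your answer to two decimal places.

pKa = −log(1.6 × 10^-3) = 2.796
Henderson–Hasselbalch: pH = pKa + log([ClCH2COO-]/[ClCH2COOH]) = 2.796 + log(2.7/0.72)
pH = 2.796 + (+0.574) = 3.37

pH = 3.37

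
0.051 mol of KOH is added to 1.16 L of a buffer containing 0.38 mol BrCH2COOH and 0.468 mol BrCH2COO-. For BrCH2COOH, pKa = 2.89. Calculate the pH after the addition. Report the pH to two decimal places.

OH- converts BrCH2COOH to BrCH2COO-: BrCH2COOH → 0.329 mol, BrCH2COO- → 0.519 mol.
pH = pKa + log(n_BrCH2COO-/n_BrCH2COOH) = 2.89 + log(0.519/0.329) = 2.89 + (+0.198)

pH = 3.09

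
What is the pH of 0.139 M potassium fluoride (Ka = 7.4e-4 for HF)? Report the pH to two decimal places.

pH = 8.14

F- is the conjugate base of the weak acid HF.
Kb = Kw/Ka = 1.0×10^-14 / 7.4 × 10^-4 = 1.35 × 10^-11
Kb = x²/(0.139 − x) = 1.35 × 10^-11
Since Kb ≪ C₀, x ≈ √(Kb·C₀) = 1.37 × 10^-6 M.
Check: 0.00099% ionized — well under 5%, approximation valid.
pOH = 5.86, so pH = 14.00 − pOH = 8.14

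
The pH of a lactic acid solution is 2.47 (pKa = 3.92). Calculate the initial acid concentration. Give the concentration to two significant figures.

C₀ = 9.9 × 10^-2 M

[H+] = 10^(-2.47) = 3.39 × 10^-3 M = x
Ka = 10^(−3.92) = 1.20 × 10^-4
Ka = x²/(C₀ − x) ⇒ C₀ = x + x²/Ka
C₀ = 3.39 × 10^-3 + (3.39 × 10^-3)²/(1.20 × 10^-4) = 9.92 × 10^-2 M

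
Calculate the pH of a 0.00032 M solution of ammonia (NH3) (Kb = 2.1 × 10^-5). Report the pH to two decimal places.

pH = 9.86

NH3 + H2O ⇌ NH4+ + OH-
Kb = x²/(0.00032 − x) = 2.1 × 10^-5
The 5% rule fails; solving x² + Kb·x − Kb·C₀ = 0 exactly:
x = (−Kb + √(Kb² + 4·Kb·C₀))/2 = 7.21 × 10^-5 M
pOH = −log(7.21 × 10^-5) = 4.14; pH = 14.00 − 4.14 = 9.86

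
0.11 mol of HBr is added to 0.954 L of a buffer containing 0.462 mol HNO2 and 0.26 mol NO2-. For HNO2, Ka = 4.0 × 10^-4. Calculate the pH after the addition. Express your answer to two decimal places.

pH = 2.82

Added H+ converts NO2- to HNO2: HNO2 → 0.572 mol, NO2- → 0.15 mol.
pKa = −log(4.0 × 10^-4) = 3.398
Henderson–Hasselbalch with mole ratio 0.15/0.572: pH = 3.398 + (-0.581)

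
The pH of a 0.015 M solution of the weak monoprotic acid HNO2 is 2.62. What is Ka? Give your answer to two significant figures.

Ka = 4.6 × 10^-4

[H+] = 10^(-2.62) = 2.40 × 10^-3 M
At equilibrium [HA] = 0.015 − 2.40 × 10^-3 = 1.26 × 10^-2 M
Ka = [H+][A-]/[HA] = (2.40 × 10^-3)² / 1.26 × 10^-2 = 4.6 × 10^-4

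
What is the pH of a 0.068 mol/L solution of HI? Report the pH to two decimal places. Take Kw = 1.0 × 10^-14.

HI is a strong acid and dissociates completely, so [H+] = 0.068 M.
pH = -log(0.068) = 1.17

pH = 1.17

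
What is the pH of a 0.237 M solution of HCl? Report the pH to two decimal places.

pH = 0.63

HCl is a strong acid and dissociates completely, so [H+] = 0.237 M.
pH = -log(0.237) = 0.63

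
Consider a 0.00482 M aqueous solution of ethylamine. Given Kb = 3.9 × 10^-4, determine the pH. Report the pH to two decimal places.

pH = 11.08

C2H5NH2 + H2O ⇌ C2H5NH3+ + OH-
From the ICE table, Kb = [OH-]²/(0.00482 − [OH-]) = 3.9 × 10^-4.
The 5% rule fails; solving [OH-]² + Kb·[OH-] − Kb·C₀ = 0 exactly:
[OH-] = (−Kb + √(Kb² + 4·Kb·C₀))/2 = 1.19 × 10^-3 M
pOH = 2.92, so pH = 14.00 − pOH = 11.08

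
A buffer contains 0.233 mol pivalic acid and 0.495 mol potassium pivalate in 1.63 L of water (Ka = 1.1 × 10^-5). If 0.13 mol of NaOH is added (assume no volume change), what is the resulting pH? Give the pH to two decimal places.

OH- converts (CH3)3CCOOH to (CH3)3CCOO-: (CH3)3CCOOH → 0.103 mol, (CH3)3CCOO- → 0.625 mol.
pKa = −log(1.1 × 10^-5) = 4.959
pH = pKa + log(n_(CH3)3CCOO-/n_(CH3)3CCOOH) = 4.959 + log(0.625/0.103) = 4.959 + (+0.783)

pH = 5.74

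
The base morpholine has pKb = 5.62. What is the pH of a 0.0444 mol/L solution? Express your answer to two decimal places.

pH = 10.51

C4H8ONH + H2O ⇌ C4H8ONH2+ + OH-
Kb = 10^(−5.62) = 2.40 × 10^-6
Let x = [OH-] at equilibrium. Kb = x²/(0.0444 − x).
Assume x ≪ 0.0444: x ≈ √(2.40 × 10^-6 × 0.0444) = 3.26 × 10^-4 M
pOH = −log(3.26 × 10^-4) = 3.49; pH = 14.00 − 3.49 = 10.51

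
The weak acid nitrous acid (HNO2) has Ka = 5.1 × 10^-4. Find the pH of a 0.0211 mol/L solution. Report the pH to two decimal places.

pH = 2.52

HNO2 ⇌ NO2- + H+
Let x = [H+] at equilibrium. Ka = x²/(0.0211 − x).
The 5% rule fails; solving x² + Ka·x − Ka·C₀ = 0 exactly:
x = [−0.00051 + √(0.00051² + 4.3e-05)]/2 = 3.04 × 10^-3 M
pH = −log[H+] = −log(3.04 × 10^-3) = 2.52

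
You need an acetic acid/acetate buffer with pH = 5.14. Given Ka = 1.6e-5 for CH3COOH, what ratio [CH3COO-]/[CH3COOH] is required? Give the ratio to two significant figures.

ratio = 2.2

pKa = -log(1.6 × 10^-5) = 4.796
pH = pKa + log(r) ⇒ log(r) = 5.14 − 4.796 = +0.344
r = [CH3COO-]/[CH3COOH] = 10^(+0.344) = 2.21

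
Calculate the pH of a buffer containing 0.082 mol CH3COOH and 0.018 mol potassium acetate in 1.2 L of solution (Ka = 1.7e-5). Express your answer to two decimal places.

pKa = −log(1.7 × 10^-5) = 4.770
pH = pKa + log([A⁻]/[HA]) = 4.770 + log(0.018/0.082)
pH = 4.770 + (-0.659) = 4.11

pH = 4.11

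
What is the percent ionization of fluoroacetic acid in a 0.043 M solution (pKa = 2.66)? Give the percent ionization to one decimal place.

FCH2COOH ⇌ FCH2COO- + H+; let x = [H+] at equilibrium.
Ka = 10^(−2.66) = 2.19 × 10^-3
Solve x² + 0.00219x − 9.42e-05 = 0 → x = 8.67 × 10^-3 M
% ionization = x/C₀ × 100% = 8.67 × 10^-3/0.043 × 100% = 20.2%

20.2%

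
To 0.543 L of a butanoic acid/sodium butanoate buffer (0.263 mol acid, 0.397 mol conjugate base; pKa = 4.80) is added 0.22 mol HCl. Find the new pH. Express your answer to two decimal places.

pH = 4.36

After neutralization: n(CH3(CH2)2COOH) = 0.483 mol, n(CH3(CH2)2COO-) = 0.177 mol.
Henderson–Hasselbalch with mole ratio 0.177/0.483: pH = 4.80 + (-0.436)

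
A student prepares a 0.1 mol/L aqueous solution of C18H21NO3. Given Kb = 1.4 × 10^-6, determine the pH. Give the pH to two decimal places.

pH = 10.57

C18H21NO3 + H2O ⇌ C18H22NO3+ + OH-
Kb = x²/(0.1 − x) = 1.4 × 10^-6
Assume x ≪ 0.1: x ≈ √(1.4 × 10^-6 × 0.1) = 3.74 × 10^-4 M
(x/C₀ = 0.37% < 5%, so the approximation holds.)
pOH = 3.43, so pH = 14.00 − pOH = 10.57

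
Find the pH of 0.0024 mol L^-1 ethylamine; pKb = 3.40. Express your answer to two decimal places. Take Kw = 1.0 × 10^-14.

C2H5NH2 + H2O ⇌ C2H5NH3+ + OH-
Kb = 10^(−3.40) = 3.98 × 10^-4
Kb = [OH-]²/(0.0024 − [OH-]) = 3.98 × 10^-4
Here C₀/Kb ≈ 6.03, so the small-[OH-] approximation fails. Use the quadratic:
[OH-] = [−0.000398 + √(0.000398² + 3.82e-06)]/2 = 7.98 × 10^-4 M
pOH = 3.10, so pH = 14.00 − pOH = 10.90

pH = 10.90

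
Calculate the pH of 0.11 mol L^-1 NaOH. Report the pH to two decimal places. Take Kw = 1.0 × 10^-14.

pH = 13.04

NaOH is a strong base; [OH-] = 0.11 M.
pOH = -log(0.11) = 0.96
pH = 14.00 - 0.96 = 13.04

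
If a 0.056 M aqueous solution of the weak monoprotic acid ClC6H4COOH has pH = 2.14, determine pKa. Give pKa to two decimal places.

pKa = 2.97

[H+] = 10^(-2.14) = 7.24 × 10^-3 M
At equilibrium [HA] = 0.056 − 7.24 × 10^-3 = 4.88 × 10^-2 M
Ka = [H+][A-]/[HA] = (7.24 × 10^-3)² / 4.88 × 10^-2 = 1.07 × 10^-3
pKa = -log(1.07 × 10^-3) = 2.97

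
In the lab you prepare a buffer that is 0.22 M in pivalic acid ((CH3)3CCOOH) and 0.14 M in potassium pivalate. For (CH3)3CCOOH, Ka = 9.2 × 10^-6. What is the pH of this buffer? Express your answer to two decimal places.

pH = 4.84

pKa = −log(9.2 × 10^-6) = 5.036
pH = pKa + log([A⁻]/[HA]) = 5.036 + log(0.14/0.22)
pH = 5.036 + (-0.196) = 4.84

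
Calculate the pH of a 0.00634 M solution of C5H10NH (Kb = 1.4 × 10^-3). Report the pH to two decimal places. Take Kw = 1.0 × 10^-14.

pH = 11.37

C5H10NH + H2O ⇌ C5H10NH2+ + OH-
From the ICE table, Kb = x²/(0.00634 − x) = 1.4 × 10^-3.
The 5% rule fails; solving x² + Kb·x − Kb·C₀ = 0 exactly:
x = (−Kb + √(Kb² + 4·Kb·C₀))/2 = 2.36 × 10^-3 M
pOH = 2.63, so pH = 14.00 − pOH = 11.37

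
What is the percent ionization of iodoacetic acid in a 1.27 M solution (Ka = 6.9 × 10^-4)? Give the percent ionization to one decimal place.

2.3%

ICH2COOH ⇌ ICH2COO- + H+; let x = [H+] at equilibrium.
x ≈ √(Ka·C₀) = √(6.9 × 10^-4 × 1.27) = 2.96 × 10^-2 M
Fraction ionized = 2.96 × 10^-2 / 1.27 = 0.0233 → 2.3%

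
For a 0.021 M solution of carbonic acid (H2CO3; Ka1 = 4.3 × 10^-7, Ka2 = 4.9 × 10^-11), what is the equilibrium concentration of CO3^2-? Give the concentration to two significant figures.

4.9 × 10^-11 M

First ionization gives [H+] ≈ [HCO3-] = 9.50 × 10^-5 M.
Second step: Ka2 = [H+][CO3^2-]/[HCO3-] ≈ [CO3^2-] (since [H+] ≈ [HCO3-]).
So [CO3^2-] ≈ Ka2.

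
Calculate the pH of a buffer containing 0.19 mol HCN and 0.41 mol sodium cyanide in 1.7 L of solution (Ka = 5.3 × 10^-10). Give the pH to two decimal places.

pKa = −log(5.3 × 10^-10) = 9.276
Henderson–Hasselbalch: pH = pKa + log([CN-]/[HCN]) = 9.276 + log(0.41/0.19)
pH = 9.276 + (+0.334) = 9.61

pH = 9.61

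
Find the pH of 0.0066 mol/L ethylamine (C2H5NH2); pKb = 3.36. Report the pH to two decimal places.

C2H5NH2 + H2O ⇌ C2H5NH3+ + OH-
Kb = 10^(−3.36) = 4.37 × 10^-4
Kb = [OH-]²/(0.0066 − [OH-]) = 4.37 × 10^-4
The 5% rule fails; solving [OH-]² + Kb·[OH-] − Kb·C₀ = 0 exactly:
[OH-] = (−Kb + √(Kb² + 4·Kb·C₀))/2 = 1.49 × 10^-3 M
pOH = 2.83, so pH = 14.00 − pOH = 11.17

pH = 11.17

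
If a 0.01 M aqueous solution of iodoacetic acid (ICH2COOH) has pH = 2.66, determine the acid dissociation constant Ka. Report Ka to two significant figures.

Ka = 6.1 × 10^-4

[H+] = 10^(-2.66) = 2.19 × 10^-3 M
At equilibrium [HA] = 0.01 − 2.19 × 10^-3 = 7.81 × 10^-3 M
Ka = [H+][A-]/[HA] = (2.19 × 10^-3)² / 7.81 × 10^-3 = 6.1 × 10^-4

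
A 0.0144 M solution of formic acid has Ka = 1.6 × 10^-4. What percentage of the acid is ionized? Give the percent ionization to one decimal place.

10.0%

HCOOH ⇌ HCOO- + H+; let x = [H+] at equilibrium.
Ka = x²/(C₀ − x); solving the quadratic gives x = 1.44 × 10^-3 M.
Fraction ionized = 1.44 × 10^-3 / 0.0144 = 0.1000 → 10.0%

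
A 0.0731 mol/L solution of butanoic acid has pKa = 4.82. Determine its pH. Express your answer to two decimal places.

CH3(CH2)2COOH ⇌ CH3(CH2)2COO- + H+
Ka = 10^(−4.82) = 1.51 × 10^-5
From the ICE table, Ka = x²/(0.0731 − x) = 1.51 × 10^-5.
Since Ka ≪ C₀, x ≈ √(Ka·C₀) = 1.05 × 10^-3 M.
Check: 1.4% ionized — well under 5%, approximation valid.
pH = −log(1.05 × 10^-3) = 2.98

pH = 2.98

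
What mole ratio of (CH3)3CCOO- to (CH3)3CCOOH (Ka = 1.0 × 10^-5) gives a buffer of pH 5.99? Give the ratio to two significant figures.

ratio = 9.8

pKa = -log(1.0 × 10^-5) = 5.000
pH = pKa + log(r) ⇒ log(r) = 5.99 − 5.000 = +0.990
r = [(CH3)3CCOO-]/[(CH3)3CCOOH] = 10^(+0.990) = 9.77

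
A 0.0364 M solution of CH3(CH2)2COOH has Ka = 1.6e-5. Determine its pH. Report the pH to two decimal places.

pH = 3.12

CH3(CH2)2COOH ⇌ CH3(CH2)2COO- + H+
From the ICE table, Ka = [H+]²/(0.0364 − [H+]) = 1.6 × 10^-5.
Neglecting [H+] in the denominator: [H+] = √(1.6 × 10^-5 × 0.0364) = 7.63 × 10^-4 M
Check: 2.1% ionized — well under 5%, approximation valid.
pH = −log[H+] = −log(7.63 × 10^-4) = 3.12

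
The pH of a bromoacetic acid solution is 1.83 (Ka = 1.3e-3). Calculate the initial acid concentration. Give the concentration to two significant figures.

[H+] = 10^(-1.83) = 1.48 × 10^-2 M = x
Ka = x²/(C₀ − x) ⇒ C₀ = x + x²/Ka
C₀ = 1.48 × 10^-2 + (1.48 × 10^-2)²/(1.3 × 10^-3) = 1.83 × 10^-1 M

C₀ = 1.8 × 10^-1 M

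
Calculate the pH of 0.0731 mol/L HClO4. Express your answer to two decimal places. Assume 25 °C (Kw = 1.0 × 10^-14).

pH = 1.14

HClO4 is a strong acid and dissociates completely, so [H+] = 0.0731 M.
pH = -log(0.0731) = 1.14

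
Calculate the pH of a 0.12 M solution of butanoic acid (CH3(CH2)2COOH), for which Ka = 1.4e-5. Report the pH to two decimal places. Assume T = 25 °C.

pH = 2.89

CH3(CH2)2COOH ⇌ CH3(CH2)2COO- + H+
From the ICE table, Ka = [H+]²/(0.12 − [H+]) = 1.4 × 10^-5.
Since Ka ≪ C₀, [H+] ≈ √(Ka·C₀) = 1.30 × 10^-3 M.
Check: 1.1% ionized — well under 5%, approximation valid.
pH = −log[H+] = −log(1.30 × 10^-3) = 2.89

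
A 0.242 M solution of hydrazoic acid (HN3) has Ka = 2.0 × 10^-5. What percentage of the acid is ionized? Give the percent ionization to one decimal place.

0.9%

HN3 ⇌ N3- + H+; let x = [H+] at equilibrium.
x ≈ √(Ka·C₀) = √(2.0 × 10^-5 × 0.242) = 2.20 × 10^-3 M
Fraction ionized = 2.20 × 10^-3 / 0.242 = 0.0091 → 0.9%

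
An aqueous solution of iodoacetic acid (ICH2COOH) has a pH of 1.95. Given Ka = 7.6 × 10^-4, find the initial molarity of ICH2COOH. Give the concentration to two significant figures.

[H+] = 10^(-1.95) = 1.12 × 10^-2 M = x
Ka = x²/(C₀ − x) ⇒ C₀ = x + x²/Ka
C₀ = 1.12 × 10^-2 + (1.12 × 10^-2)²/(7.6 × 10^-4) = 1.76 × 10^-1 M

C₀ = 1.8 × 10^-1 M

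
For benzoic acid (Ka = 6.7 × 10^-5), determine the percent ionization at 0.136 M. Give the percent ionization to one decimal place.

2.2%

C6H5COOH ⇌ C6H5COO- + H+; let x = [H+] at equilibrium.
x ≈ √(Ka·C₀) = √(6.7 × 10^-5 × 0.136) = 3.02 × 10^-3 M
% ionization = x/C₀ × 100% = 3.02 × 10^-3/0.136 × 100% = 2.2%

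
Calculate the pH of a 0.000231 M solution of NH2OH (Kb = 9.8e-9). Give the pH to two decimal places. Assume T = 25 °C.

NH2OH + H2O ⇌ NH3OH+ + OH-
Kb = [OH-]²/(0.000231 − [OH-]) = 9.8 × 10^-9
Neglecting [OH-] in the denominator: [OH-] = √(9.8 × 10^-9 × 0.000231) = 1.50 × 10^-6 M
pOH = −log(1.50 × 10^-6) = 5.82; pH = 14.00 − 5.82 = 8.18

pH = 8.18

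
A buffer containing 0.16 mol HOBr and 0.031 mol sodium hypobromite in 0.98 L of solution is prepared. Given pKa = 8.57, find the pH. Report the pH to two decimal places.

Using pH = pKa + log([base]/[acid]) with [base]/[acid] = 0.031/0.16:
pH = 8.57 + (-0.713) = 7.86

pH = 7.86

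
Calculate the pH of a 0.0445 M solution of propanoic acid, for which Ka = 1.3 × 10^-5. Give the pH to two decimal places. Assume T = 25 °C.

CH3CH2COOH ⇌ CH3CH2COO- + H+
From the ICE table, Ka = [H+]²/(0.0445 − [H+]) = 1.3 × 10^-5.
Neglecting [H+] in the denominator: [H+] = √(1.3 × 10^-5 × 0.0445) = 7.61 × 10^-4 M
pH = −log(7.61 × 10^-4) = 3.12

pH = 3.12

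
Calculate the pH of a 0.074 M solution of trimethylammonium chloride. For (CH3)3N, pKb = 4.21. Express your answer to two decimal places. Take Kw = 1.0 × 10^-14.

(CH3)3NH+ is the conjugate acid of the weak base (CH3)3N.
Kb = 10^(−4.21) = 6.17 × 10^-5
Ka = Kw/Kb = 1.0×10^-14 / 6.17 × 10^-5 = 1.62 × 10^-10
From the ICE table, Ka = x²/(0.074 − x) = 1.62 × 10^-10.
Assume x ≪ 0.074: x ≈ √(1.62 × 10^-10 × 0.074) = 3.46 × 10^-6 M
Check: 0.0047% ionized — well under 5%, approximation valid.
pH = −log(3.46 × 10^-6) = 5.46

pH = 5.46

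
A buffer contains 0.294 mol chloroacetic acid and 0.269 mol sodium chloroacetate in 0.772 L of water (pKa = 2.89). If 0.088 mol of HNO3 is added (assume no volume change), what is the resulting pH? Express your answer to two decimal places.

After neutralization: n(ClCH2COOH) = 0.382 mol, n(ClCH2COO-) = 0.181 mol.
Henderson–Hasselbalch with mole ratio 0.181/0.382: pH = 2.89 + (-0.324)

pH = 2.57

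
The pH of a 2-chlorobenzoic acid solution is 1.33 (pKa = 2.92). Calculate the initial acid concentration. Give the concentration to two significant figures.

C₀ = 1.9 M

[H+] = 10^(-1.33) = 4.68 × 10^-2 M = x
Ka = 10^(−2.92) = 1.20 × 10^-3
Ka = x²/(C₀ − x) ⇒ C₀ = x + x²/Ka
C₀ = 4.68 × 10^-2 + (4.68 × 10^-2)²/(1.20 × 10^-3) = 1.87 M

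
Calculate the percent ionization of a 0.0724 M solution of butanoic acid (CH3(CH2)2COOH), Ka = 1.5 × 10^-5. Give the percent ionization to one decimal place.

1.4%

CH3(CH2)2COOH ⇌ CH3(CH2)2COO- + H+; let x = [H+] at equilibrium.
x ≈ √(Ka·C₀) = √(1.5 × 10^-5 × 0.0724) = 1.04 × 10^-3 M
% ionization = x/C₀ × 100% = 1.04 × 10^-3/0.0724 × 100% = 1.4%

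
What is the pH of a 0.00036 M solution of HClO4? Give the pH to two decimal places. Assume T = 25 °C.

HClO4 is a strong acid and dissociates completely, so [H+] = 0.00036 M.
pH = -log(0.00036) = 3.44

pH = 3.44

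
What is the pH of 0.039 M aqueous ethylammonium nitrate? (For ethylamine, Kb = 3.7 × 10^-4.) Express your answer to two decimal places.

pH = 5.99

C2H5NH3+ is the conjugate acid of the weak base C2H5NH2.
Ka = Kw/Kb = 1.0×10^-14 / 3.7 × 10^-4 = 2.70 × 10^-11
Ka = [H+]²/(0.039 − [H+]) = 2.70 × 10^-11
Neglecting [H+] in the denominator: [H+] = √(2.70 × 10^-11 × 0.039) = 1.03 × 10^-6 M
([H+]/C₀ = 0.0026% < 5%, so the approximation holds.)
pH = −log[H+] = −log(1.03 × 10^-6) = 5.99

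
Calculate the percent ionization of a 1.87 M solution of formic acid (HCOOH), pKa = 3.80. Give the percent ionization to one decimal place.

HCOOH ⇌ HCOO- + H+; let x = [H+] at equilibrium.
Ka = 10^(−3.80) = 1.58 × 10^-4
x ≈ √(Ka·C₀) = √(1.58 × 10^-4 × 1.87) = 1.72 × 10^-2 M
Fraction ionized = 1.72 × 10^-2 / 1.87 = 0.0092 → 0.9%

0.9%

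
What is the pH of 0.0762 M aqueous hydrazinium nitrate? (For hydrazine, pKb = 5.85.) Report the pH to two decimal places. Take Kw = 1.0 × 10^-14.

N2H5+ is the conjugate acid of the weak base N2H4.
Kb = 10^(−5.85) = 1.41 × 10^-6
Ka = Kw/Kb = 1.0×10^-14 / 1.41 × 10^-6 = 7.09 × 10^-9
From the ICE table, Ka = [H+]²/(0.0762 − [H+]) = 7.09 × 10^-9.
Since Ka ≪ C₀, [H+] ≈ √(Ka·C₀) = 2.32 × 10^-5 M.
pH = −log[H+] = −log(2.32 × 10^-5) = 4.63

pH = 4.63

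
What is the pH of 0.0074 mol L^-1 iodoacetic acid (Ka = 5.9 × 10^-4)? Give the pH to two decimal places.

ICH2COOH ⇌ ICH2COO- + H+
From the ICE table, Ka = x²/(0.0074 − x) = 5.9 × 10^-4.
The 5% rule fails; solving x² + Ka·x − Ka·C₀ = 0 exactly:
x = (−Ka + √(Ka² + 4·Ka·C₀))/2 = 1.82 × 10^-3 M
pH = −log(1.82 × 10^-3) = 2.74

pH = 2.74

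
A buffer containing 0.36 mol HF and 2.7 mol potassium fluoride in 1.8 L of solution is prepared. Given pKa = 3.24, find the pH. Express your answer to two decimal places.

Using pH = pKa + log([base]/[acid]) with [base]/[acid] = 2.7/0.36:
pH = 3.24 + (+0.875) = 4.12

pH = 4.12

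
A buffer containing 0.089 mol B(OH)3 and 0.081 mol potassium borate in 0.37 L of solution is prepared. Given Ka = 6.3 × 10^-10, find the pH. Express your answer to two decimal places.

pKa = −log(6.3 × 10^-10) = 9.201
pH = pKa + log([A⁻]/[HA]) = 9.201 + log(0.081/0.089)
pH = 9.201 + (-0.041) = 9.16

pH = 9.16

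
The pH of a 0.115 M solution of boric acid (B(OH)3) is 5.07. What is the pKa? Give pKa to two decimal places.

pKa = 9.20

[H+] = 10^(-5.07) = 8.51 × 10^-6 M
At equilibrium [HA] = 0.115 − 8.51 × 10^-6 = 1.15 × 10^-1 M
Ka = [H+][A-]/[HA] = (8.51 × 10^-6)² / 1.15 × 10^-1 = 6.30 × 10^-10
pKa = -log(6.30 × 10^-10) = 9.20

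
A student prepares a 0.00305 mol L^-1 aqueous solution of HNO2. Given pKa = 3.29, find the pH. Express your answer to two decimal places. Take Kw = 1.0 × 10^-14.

pH = 2.99

HNO2 ⇌ NO2- + H+
Ka = 10^(−3.29) = 5.13 × 10^-4
Ka = [H+]²/(0.00305 − [H+]) = 5.13 × 10^-4
[H+] is not negligible relative to C₀; solve [H+]² + 0.000513·[H+] − 1.56e-06 = 0.
[H+] = [−0.000513 + √(0.000513² + 6.26e-06)]/2 = 1.02 × 10^-3 M
pH = −log[H+] = −log(1.02 × 10^-3) = 2.99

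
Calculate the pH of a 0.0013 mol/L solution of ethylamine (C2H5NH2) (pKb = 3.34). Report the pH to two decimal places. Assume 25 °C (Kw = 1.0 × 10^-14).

C2H5NH2 + H2O ⇌ C2H5NH3+ + OH-
Kb = 10^(−3.34) = 4.57 × 10^-4
From the ICE table, Kb = [OH-]²/(0.0013 − [OH-]) = 4.57 × 10^-4.
The 5% rule fails; solving [OH-]² + Kb·[OH-] − Kb·C₀ = 0 exactly:
[OH-] = (−Kb + √(Kb² + 4·Kb·C₀))/2 = 5.75 × 10^-4 M
pOH = 3.24, so pH = 14.00 − pOH = 10.76

pH = 10.76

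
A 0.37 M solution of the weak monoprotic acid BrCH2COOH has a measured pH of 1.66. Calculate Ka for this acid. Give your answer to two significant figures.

[H+] = 10^(-1.66) = 2.19 × 10^-2 M
At equilibrium [HA] = 0.37 − 2.19 × 10^-2 = 3.48 × 10^-1 M
Ka = [H+][A-]/[HA] = (2.19 × 10^-2)² / 3.48 × 10^-1 = 1.4 × 10^-3

Ka = 1.4 × 10^-3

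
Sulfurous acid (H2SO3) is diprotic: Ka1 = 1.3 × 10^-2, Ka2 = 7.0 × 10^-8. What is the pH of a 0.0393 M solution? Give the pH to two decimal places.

Since Ka1 ≫ Ka2, the first ionization dominates [H+].
Ka1 = x²/(0.0393 − x) = 1.3 × 10^-2
Solving the quadratic: x = (−Ka1 + √(Ka1² + 4·Ka1·C₀))/2 = 1.70 × 10^-2 M
pH = −log(1.70 × 10^-2) = 1.77

pH = 1.77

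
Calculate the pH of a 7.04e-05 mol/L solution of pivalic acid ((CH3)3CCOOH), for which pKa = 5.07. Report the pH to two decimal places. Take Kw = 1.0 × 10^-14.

(CH3)3CCOOH ⇌ (CH3)3CCOO- + H+
Ka = 10^(−5.07) = 8.51 × 10^-6
Ka = [H+]²/(7.04e-05 − [H+]) = 8.51 × 10^-6
The 5% rule fails; solving [H+]² + Ka·[H+] − Ka·C₀ = 0 exactly:
[H+] = (−Ka + √(Ka² + 4·Ka·C₀))/2 = 2.06 × 10^-5 M
pH = −log(2.06 × 10^-5) = 4.69

pH = 4.69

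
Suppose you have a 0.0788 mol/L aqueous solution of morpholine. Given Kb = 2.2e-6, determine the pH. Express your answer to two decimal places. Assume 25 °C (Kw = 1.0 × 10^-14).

pH = 10.62

C4H8ONH + H2O ⇌ C4H8ONH2+ + OH-
From the ICE table, Kb = [OH-]²/(0.0788 − [OH-]) = 2.2 × 10^-6.
Since Kb ≪ C₀, [OH-] ≈ √(Kb·C₀) = 4.16 × 10^-4 M.
pOH = −log(4.16 × 10^-4) = 3.38; pH = 14.00 − 3.38 = 10.62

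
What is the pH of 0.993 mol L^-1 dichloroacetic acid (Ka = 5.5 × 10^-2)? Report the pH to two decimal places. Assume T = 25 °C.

pH = 0.68

Cl2CHCOOH ⇌ Cl2CHCOO- + H+
Let x = [H+] at equilibrium. Ka = x²/(0.993 − x).
x is not negligible relative to C₀; solve x² + 0.055·x − 0.0546 = 0.
x = (−Ka + √(Ka² + 4·Ka·C₀))/2 = 2.08 × 10^-1 M
pH = −log[H+] = −log(2.08 × 10^-1) = 0.68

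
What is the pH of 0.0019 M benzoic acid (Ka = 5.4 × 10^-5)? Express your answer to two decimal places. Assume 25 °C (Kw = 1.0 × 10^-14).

pH = 3.53

C6H5COOH ⇌ C6H5COO- + H+
Ka = x²/(0.0019 − x) = 5.4 × 10^-5
Here C₀/Ka ≈ 35.2, so the small-x approximation fails. Use the quadratic:
x = [−5.4e-05 + √(5.4e-05² + 4.1e-07)]/2 = 2.94 × 10^-4 M
pH = −log[H+] = −log(2.94 × 10^-4) = 3.53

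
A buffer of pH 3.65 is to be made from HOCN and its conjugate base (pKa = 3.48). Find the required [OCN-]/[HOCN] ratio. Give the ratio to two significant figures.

pH = pKa + log(r) ⇒ log(r) = 3.65 − 3.48 = +0.17
r = [OCN-]/[HOCN] = 10^(+0.17) = 1.48

ratio = 1.5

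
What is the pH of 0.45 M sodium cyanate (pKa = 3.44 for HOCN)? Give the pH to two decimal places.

pH = 8.55

OCN- is the conjugate base of the weak acid HOCN.
Ka = 10^(−3.44) = 3.63 × 10^-4
Kb = Kw/Ka = 1.0×10^-14 / 3.63 × 10^-4 = 2.75 × 10^-11
Kb = [OH-]²/(0.45 − [OH-]) = 2.75 × 10^-11
Assume [OH-] ≪ 0.45: [OH-] ≈ √(2.75 × 10^-11 × 0.45) = 3.52 × 10^-6 M
Check: 0.00078% ionized — well under 5%, approximation valid.
pOH = −log(3.52 × 10^-6) = 5.45; pH = 14.00 − 5.45 = 8.55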